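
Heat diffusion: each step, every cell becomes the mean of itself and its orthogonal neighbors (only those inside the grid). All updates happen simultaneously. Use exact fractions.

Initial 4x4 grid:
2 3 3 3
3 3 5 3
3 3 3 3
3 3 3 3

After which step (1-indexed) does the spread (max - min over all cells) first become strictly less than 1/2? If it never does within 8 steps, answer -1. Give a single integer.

Step 1: max=7/2, min=8/3, spread=5/6
Step 2: max=86/25, min=49/18, spread=323/450
Step 3: max=3967/1200, min=21013/7200, spread=2789/7200
  -> spread < 1/2 first at step 3
Step 4: max=70559/21600, min=5969/2025, spread=20669/64800
Step 5: max=3486919/1080000, min=3889793/1296000, spread=1472549/6480000
Step 6: max=62462963/19440000, min=4411549/1458000, spread=10926929/58320000
Step 7: max=1860740693/583200000, min=17739852493/5832000000, spread=867554437/5832000000
Step 8: max=55610897459/17496000000, min=178009048063/58320000000, spread=22081830401/174960000000

Answer: 3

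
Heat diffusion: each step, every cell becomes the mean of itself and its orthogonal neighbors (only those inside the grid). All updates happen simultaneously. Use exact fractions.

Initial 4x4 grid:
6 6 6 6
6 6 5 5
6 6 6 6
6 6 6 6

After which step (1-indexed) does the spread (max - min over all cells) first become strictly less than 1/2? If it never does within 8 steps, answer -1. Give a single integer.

Answer: 2

Derivation:
Step 1: max=6, min=11/2, spread=1/2
Step 2: max=6, min=1351/240, spread=89/240
  -> spread < 1/2 first at step 2
Step 3: max=6, min=766/135, spread=44/135
Step 4: max=3587/600, min=92323/16200, spread=2263/8100
Step 5: max=35791/6000, min=111367/19440, spread=7181/30375
Step 6: max=803149/135000, min=41918663/7290000, spread=1451383/7290000
Step 7: max=4809073/810000, min=1261825817/218700000, spread=36623893/218700000
Step 8: max=239981621/40500000, min=37953323999/6561000000, spread=923698603/6561000000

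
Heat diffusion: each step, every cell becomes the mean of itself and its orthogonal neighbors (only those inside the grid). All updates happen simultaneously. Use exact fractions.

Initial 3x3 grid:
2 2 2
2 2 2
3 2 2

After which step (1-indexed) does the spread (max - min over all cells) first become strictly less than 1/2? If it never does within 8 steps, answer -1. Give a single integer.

Step 1: max=7/3, min=2, spread=1/3
  -> spread < 1/2 first at step 1
Step 2: max=41/18, min=2, spread=5/18
Step 3: max=473/216, min=2, spread=41/216
Step 4: max=28051/12960, min=731/360, spread=347/2592
Step 5: max=1662137/777600, min=7357/3600, spread=2921/31104
Step 6: max=99140539/46656000, min=889483/432000, spread=24611/373248
Step 7: max=5917442033/2799360000, min=20096741/9720000, spread=207329/4478976
Step 8: max=353953152451/167961600000, min=1075601599/518400000, spread=1746635/53747712

Answer: 1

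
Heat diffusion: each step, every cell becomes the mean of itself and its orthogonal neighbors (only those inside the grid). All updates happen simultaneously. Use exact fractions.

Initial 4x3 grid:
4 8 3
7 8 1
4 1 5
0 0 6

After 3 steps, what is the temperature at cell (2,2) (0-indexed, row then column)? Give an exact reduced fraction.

Step 1: cell (2,2) = 13/4
Step 2: cell (2,2) = 443/120
Step 3: cell (2,2) = 12623/3600
Full grid after step 3:
  1169/216 74707/14400 75/16
  34661/7200 3391/750 2603/600
  24821/7200 1789/500 12623/3600
  2893/1080 12989/4800 6601/2160

Answer: 12623/3600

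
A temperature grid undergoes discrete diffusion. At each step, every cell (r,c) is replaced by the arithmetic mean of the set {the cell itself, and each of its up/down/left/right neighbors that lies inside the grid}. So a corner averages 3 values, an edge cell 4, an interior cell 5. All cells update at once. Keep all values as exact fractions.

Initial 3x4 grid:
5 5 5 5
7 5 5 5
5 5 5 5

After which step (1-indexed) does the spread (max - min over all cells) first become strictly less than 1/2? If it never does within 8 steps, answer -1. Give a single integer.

Answer: 3

Derivation:
Step 1: max=17/3, min=5, spread=2/3
Step 2: max=667/120, min=5, spread=67/120
Step 3: max=5837/1080, min=5, spread=437/1080
  -> spread < 1/2 first at step 3
Step 4: max=2317531/432000, min=2509/500, spread=29951/86400
Step 5: max=20655821/3888000, min=17033/3375, spread=206761/777600
Step 6: max=8232195571/1555200000, min=13665671/2700000, spread=14430763/62208000
Step 7: max=491667741689/93312000000, min=1097652727/216000000, spread=139854109/746496000
Step 8: max=29416071890251/5598720000000, min=99051228977/19440000000, spread=7114543559/44789760000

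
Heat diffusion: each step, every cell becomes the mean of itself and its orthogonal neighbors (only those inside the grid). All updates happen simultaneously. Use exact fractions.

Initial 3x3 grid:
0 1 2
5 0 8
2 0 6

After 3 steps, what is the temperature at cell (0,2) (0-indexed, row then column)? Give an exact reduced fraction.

Answer: 6403/2160

Derivation:
Step 1: cell (0,2) = 11/3
Step 2: cell (0,2) = 101/36
Step 3: cell (0,2) = 6403/2160
Full grid after step 3:
  241/120 31931/14400 6403/2160
  28831/14400 8111/3000 2791/900
  5183/2160 1619/600 463/135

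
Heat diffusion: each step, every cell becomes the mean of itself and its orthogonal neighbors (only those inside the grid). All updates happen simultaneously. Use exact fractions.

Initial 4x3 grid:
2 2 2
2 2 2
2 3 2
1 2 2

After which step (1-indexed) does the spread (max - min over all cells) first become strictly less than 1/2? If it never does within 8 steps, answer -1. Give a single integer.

Answer: 2

Derivation:
Step 1: max=9/4, min=5/3, spread=7/12
Step 2: max=213/100, min=17/9, spread=217/900
  -> spread < 1/2 first at step 2
Step 3: max=5063/2400, min=262/135, spread=3647/21600
Step 4: max=16649/8000, min=32221/16200, spread=59729/648000
Step 5: max=4464997/2160000, min=1947569/972000, spread=1233593/19440000
Step 6: max=11138027/5400000, min=58857623/29160000, spread=3219307/72900000
Step 7: max=1599804817/777600000, min=7084548989/3499200000, spread=1833163/55987200
Step 8: max=95845070003/46656000000, min=426252414451/209952000000, spread=80806409/3359232000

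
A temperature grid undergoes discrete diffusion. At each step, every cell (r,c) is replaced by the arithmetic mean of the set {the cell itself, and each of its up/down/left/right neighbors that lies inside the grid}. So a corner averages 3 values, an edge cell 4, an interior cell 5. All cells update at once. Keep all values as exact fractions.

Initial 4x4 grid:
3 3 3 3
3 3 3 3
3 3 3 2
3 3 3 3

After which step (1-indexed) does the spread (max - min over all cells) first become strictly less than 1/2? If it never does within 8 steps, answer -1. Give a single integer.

Step 1: max=3, min=8/3, spread=1/3
  -> spread < 1/2 first at step 1
Step 2: max=3, min=329/120, spread=31/120
Step 3: max=3, min=3029/1080, spread=211/1080
Step 4: max=3, min=307157/108000, spread=16843/108000
Step 5: max=26921/9000, min=2777357/972000, spread=130111/972000
Step 6: max=1612841/540000, min=83837633/29160000, spread=3255781/29160000
Step 7: max=1608893/540000, min=2524046309/874800000, spread=82360351/874800000
Step 8: max=289093559/97200000, min=75980683109/26244000000, spread=2074577821/26244000000

Answer: 1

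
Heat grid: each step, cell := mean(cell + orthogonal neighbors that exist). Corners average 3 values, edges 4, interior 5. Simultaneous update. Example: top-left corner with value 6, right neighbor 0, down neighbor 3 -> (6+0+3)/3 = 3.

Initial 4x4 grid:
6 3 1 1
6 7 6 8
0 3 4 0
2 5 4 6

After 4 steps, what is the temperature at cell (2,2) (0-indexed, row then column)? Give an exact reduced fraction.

Step 1: cell (2,2) = 17/5
Step 2: cell (2,2) = 433/100
Step 3: cell (2,2) = 11719/3000
Step 4: cell (2,2) = 362161/90000
Full grid after step 4:
  9391/2160 12619/3000 21869/5400 247391/64800
  49391/12000 125581/30000 143761/36000 171913/43200
  406603/108000 686699/180000 362161/90000 849317/216000
  223457/64800 791261/216000 823037/216000 129367/32400

Answer: 362161/90000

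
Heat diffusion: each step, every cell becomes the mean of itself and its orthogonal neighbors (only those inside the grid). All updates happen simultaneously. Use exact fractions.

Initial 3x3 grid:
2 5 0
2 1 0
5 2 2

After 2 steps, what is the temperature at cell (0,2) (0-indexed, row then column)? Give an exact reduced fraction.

Answer: 53/36

Derivation:
Step 1: cell (0,2) = 5/3
Step 2: cell (0,2) = 53/36
Full grid after step 2:
  5/2 13/6 53/36
  21/8 39/20 23/16
  8/3 53/24 55/36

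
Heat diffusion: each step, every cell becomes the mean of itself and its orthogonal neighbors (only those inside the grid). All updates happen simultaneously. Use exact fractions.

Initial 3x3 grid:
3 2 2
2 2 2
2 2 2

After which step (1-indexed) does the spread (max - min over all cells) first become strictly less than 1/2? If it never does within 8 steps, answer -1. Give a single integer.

Answer: 1

Derivation:
Step 1: max=7/3, min=2, spread=1/3
  -> spread < 1/2 first at step 1
Step 2: max=41/18, min=2, spread=5/18
Step 3: max=473/216, min=2, spread=41/216
Step 4: max=28051/12960, min=731/360, spread=347/2592
Step 5: max=1662137/777600, min=7357/3600, spread=2921/31104
Step 6: max=99140539/46656000, min=889483/432000, spread=24611/373248
Step 7: max=5917442033/2799360000, min=20096741/9720000, spread=207329/4478976
Step 8: max=353953152451/167961600000, min=1075601599/518400000, spread=1746635/53747712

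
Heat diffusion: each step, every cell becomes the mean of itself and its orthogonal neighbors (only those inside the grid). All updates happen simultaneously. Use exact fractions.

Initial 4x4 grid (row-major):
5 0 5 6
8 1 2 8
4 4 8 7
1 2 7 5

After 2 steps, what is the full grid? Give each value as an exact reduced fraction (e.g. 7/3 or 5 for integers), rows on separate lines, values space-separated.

Answer: 139/36 10/3 257/60 46/9
193/48 377/100 112/25 1433/240
893/240 403/100 267/50 1481/240
121/36 227/60 157/30 113/18

Derivation:
After step 1:
  13/3 11/4 13/4 19/3
  9/2 3 24/5 23/4
  17/4 19/5 28/5 7
  7/3 7/2 11/2 19/3
After step 2:
  139/36 10/3 257/60 46/9
  193/48 377/100 112/25 1433/240
  893/240 403/100 267/50 1481/240
  121/36 227/60 157/30 113/18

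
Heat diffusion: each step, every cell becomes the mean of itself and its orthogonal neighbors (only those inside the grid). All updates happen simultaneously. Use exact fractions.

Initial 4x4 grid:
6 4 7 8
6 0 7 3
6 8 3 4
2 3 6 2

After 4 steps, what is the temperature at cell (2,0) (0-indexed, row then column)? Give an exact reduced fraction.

Step 1: cell (2,0) = 11/2
Step 2: cell (2,0) = 53/12
Step 3: cell (2,0) = 8599/1800
Step 4: cell (2,0) = 244423/54000
Full grid after step 4:
  62761/12960 1098107/216000 365249/72000 37999/7200
  262283/54000 848099/180000 299051/60000 57769/12000
  244423/54000 838633/180000 262381/60000 18107/4000
  294511/64800 928537/216000 311851/72000 29569/7200

Answer: 244423/54000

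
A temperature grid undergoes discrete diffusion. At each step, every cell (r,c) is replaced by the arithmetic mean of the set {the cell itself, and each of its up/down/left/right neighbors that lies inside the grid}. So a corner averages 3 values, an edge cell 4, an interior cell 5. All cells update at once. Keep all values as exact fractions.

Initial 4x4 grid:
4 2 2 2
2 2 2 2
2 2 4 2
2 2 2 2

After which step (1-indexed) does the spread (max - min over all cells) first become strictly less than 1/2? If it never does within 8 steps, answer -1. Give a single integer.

Answer: 3

Derivation:
Step 1: max=8/3, min=2, spread=2/3
Step 2: max=23/9, min=2, spread=5/9
Step 3: max=257/108, min=43/20, spread=31/135
  -> spread < 1/2 first at step 3
Step 4: max=38317/16200, min=3883/1800, spread=337/1620
Step 5: max=1125091/486000, min=119153/54000, spread=26357/243000
Step 6: max=1344421/583200, min=239153/108000, spread=132487/1458000
Step 7: max=40000651/17496000, min=108441889/48600000, spread=12019637/218700000
Step 8: max=29910560437/13122000000, min=3259958063/1458000000, spread=57093787/1312200000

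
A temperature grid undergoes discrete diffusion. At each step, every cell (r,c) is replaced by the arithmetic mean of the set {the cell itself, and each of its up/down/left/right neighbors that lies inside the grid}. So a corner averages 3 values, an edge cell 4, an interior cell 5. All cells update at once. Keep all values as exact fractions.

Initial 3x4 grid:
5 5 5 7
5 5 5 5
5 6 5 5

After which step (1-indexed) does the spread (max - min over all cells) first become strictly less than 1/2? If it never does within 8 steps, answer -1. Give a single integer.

Answer: 3

Derivation:
Step 1: max=17/3, min=5, spread=2/3
Step 2: max=50/9, min=5, spread=5/9
Step 3: max=581/108, min=1837/360, spread=299/1080
  -> spread < 1/2 first at step 3
Step 4: max=346777/64800, min=55247/10800, spread=3059/12960
Step 5: max=20618333/3888000, min=16671859/3240000, spread=3060511/19440000
Step 6: max=1233555727/233280000, min=25078349/4860000, spread=1191799/9331200
Step 7: max=73757396693/13996800000, min=60292533079/11664000000, spread=7031784991/69984000000
Step 8: max=4417687154287/839808000000, min=3624256782011/699840000000, spread=342895079369/4199040000000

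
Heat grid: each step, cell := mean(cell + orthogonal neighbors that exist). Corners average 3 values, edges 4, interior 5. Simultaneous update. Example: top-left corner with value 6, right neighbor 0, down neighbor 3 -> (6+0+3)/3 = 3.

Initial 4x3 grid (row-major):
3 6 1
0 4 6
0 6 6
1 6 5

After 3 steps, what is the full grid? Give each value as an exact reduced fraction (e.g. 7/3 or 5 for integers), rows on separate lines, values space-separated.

Answer: 557/180 25643/7200 4507/1080
877/300 5711/1500 15649/3600
5537/1800 981/250 17249/3600
434/135 9931/2400 5237/1080

Derivation:
After step 1:
  3 7/2 13/3
  7/4 22/5 17/4
  7/4 22/5 23/4
  7/3 9/2 17/3
After step 2:
  11/4 457/120 145/36
  109/40 183/50 281/60
  307/120 104/25 301/60
  103/36 169/40 191/36
After step 3:
  557/180 25643/7200 4507/1080
  877/300 5711/1500 15649/3600
  5537/1800 981/250 17249/3600
  434/135 9931/2400 5237/1080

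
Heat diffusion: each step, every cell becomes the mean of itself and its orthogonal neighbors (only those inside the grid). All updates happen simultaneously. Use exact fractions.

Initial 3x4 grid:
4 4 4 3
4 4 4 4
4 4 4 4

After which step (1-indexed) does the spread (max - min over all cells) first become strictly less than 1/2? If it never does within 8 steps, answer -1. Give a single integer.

Step 1: max=4, min=11/3, spread=1/3
  -> spread < 1/2 first at step 1
Step 2: max=4, min=67/18, spread=5/18
Step 3: max=4, min=823/216, spread=41/216
Step 4: max=4, min=99463/25920, spread=4217/25920
Step 5: max=28721/7200, min=6011651/1555200, spread=38417/311040
Step 6: max=573403/144000, min=362047789/93312000, spread=1903471/18662400
Step 7: max=17164241/4320000, min=21793890911/5598720000, spread=18038617/223948800
Step 8: max=1542273241/388800000, min=1310424617149/335923200000, spread=883978523/13436928000

Answer: 1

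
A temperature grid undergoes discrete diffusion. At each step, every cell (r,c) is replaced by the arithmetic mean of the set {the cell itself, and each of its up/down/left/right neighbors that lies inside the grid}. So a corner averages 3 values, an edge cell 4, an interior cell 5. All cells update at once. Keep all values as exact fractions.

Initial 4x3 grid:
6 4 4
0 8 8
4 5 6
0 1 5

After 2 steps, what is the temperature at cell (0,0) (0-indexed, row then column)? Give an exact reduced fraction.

Step 1: cell (0,0) = 10/3
Step 2: cell (0,0) = 40/9
Full grid after step 2:
  40/9 115/24 52/9
  181/48 263/50 137/24
  793/240 104/25 213/40
  20/9 793/240 17/4

Answer: 40/9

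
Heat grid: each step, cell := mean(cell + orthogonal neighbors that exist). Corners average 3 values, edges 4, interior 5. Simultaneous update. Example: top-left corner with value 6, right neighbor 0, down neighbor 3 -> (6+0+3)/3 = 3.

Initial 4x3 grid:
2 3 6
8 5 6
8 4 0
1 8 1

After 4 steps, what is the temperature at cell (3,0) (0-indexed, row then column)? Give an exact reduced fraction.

Answer: 300067/64800

Derivation:
Step 1: cell (3,0) = 17/3
Step 2: cell (3,0) = 173/36
Step 3: cell (3,0) = 1045/216
Step 4: cell (3,0) = 300067/64800
Full grid after step 4:
  78233/16200 501277/108000 24161/5400
  524197/108000 104269/22500 51883/12000
  521387/108000 795577/180000 16431/4000
  300067/64800 1858043/432000 84289/21600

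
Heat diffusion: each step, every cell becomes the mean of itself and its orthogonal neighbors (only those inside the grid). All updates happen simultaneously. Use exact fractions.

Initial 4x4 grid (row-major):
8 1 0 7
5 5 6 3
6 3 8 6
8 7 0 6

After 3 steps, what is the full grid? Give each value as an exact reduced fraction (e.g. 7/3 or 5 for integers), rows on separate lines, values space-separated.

After step 1:
  14/3 7/2 7/2 10/3
  6 4 22/5 11/2
  11/2 29/5 23/5 23/4
  7 9/2 21/4 4
After step 2:
  85/18 47/12 221/60 37/9
  121/24 237/50 22/5 1139/240
  243/40 122/25 129/25 397/80
  17/3 451/80 367/80 5
After step 3:
  985/216 3839/900 145/36 9029/2160
  18521/3600 13787/3000 1091/240 6559/1440
  6499/1200 10597/2000 2399/500 11921/2400
  4171/720 12463/2400 4077/800 97/20

Answer: 985/216 3839/900 145/36 9029/2160
18521/3600 13787/3000 1091/240 6559/1440
6499/1200 10597/2000 2399/500 11921/2400
4171/720 12463/2400 4077/800 97/20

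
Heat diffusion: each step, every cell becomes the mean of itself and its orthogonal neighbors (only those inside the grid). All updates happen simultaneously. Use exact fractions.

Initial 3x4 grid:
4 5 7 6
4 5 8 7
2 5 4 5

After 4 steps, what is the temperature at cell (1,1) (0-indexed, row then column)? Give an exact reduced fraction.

Step 1: cell (1,1) = 27/5
Step 2: cell (1,1) = 123/25
Step 3: cell (1,1) = 631/125
Step 4: cell (1,1) = 199973/40000
Full grid after step 4:
  617227/129600 1133807/216000 1255387/216000 199283/32400
  440597/96000 199973/40000 170011/30000 859303/144000
  573077/129600 523091/108000 581131/108000 373541/64800

Answer: 199973/40000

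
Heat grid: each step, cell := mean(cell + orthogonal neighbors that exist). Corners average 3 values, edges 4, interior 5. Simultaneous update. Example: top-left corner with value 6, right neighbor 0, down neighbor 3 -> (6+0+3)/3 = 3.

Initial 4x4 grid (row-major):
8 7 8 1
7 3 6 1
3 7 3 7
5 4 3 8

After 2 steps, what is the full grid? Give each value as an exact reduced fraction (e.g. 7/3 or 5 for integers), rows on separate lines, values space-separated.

After step 1:
  22/3 13/2 11/2 10/3
  21/4 6 21/5 15/4
  11/2 4 26/5 19/4
  4 19/4 9/2 6
After step 2:
  229/36 19/3 293/60 151/36
  289/48 519/100 493/100 481/120
  75/16 509/100 453/100 197/40
  19/4 69/16 409/80 61/12

Answer: 229/36 19/3 293/60 151/36
289/48 519/100 493/100 481/120
75/16 509/100 453/100 197/40
19/4 69/16 409/80 61/12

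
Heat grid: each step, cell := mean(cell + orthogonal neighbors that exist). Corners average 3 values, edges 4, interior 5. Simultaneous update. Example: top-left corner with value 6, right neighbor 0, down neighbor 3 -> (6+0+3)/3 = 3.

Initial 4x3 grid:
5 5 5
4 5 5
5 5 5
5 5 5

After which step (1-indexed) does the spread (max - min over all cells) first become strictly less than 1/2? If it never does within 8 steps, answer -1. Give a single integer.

Step 1: max=5, min=14/3, spread=1/3
  -> spread < 1/2 first at step 1
Step 2: max=5, min=569/120, spread=31/120
Step 3: max=5, min=5189/1080, spread=211/1080
Step 4: max=8953/1800, min=523103/108000, spread=14077/108000
Step 5: max=536317/108000, min=4719593/972000, spread=5363/48600
Step 6: max=297131/60000, min=142059191/29160000, spread=93859/1166400
Step 7: max=480663533/97200000, min=8537725519/1749600000, spread=4568723/69984000
Step 8: max=14398381111/2916000000, min=513099564371/104976000000, spread=8387449/167961600

Answer: 1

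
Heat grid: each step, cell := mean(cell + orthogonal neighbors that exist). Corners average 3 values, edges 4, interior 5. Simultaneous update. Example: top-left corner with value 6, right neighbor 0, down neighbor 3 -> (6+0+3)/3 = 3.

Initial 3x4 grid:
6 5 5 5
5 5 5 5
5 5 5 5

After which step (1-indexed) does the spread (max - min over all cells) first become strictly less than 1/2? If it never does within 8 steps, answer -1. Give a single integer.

Answer: 1

Derivation:
Step 1: max=16/3, min=5, spread=1/3
  -> spread < 1/2 first at step 1
Step 2: max=95/18, min=5, spread=5/18
Step 3: max=1121/216, min=5, spread=41/216
Step 4: max=133817/25920, min=5, spread=4217/25920
Step 5: max=7985149/1555200, min=36079/7200, spread=38417/311040
Step 6: max=477760211/93312000, min=722597/144000, spread=1903471/18662400
Step 7: max=28594589089/5598720000, min=21715759/4320000, spread=18038617/223948800
Step 8: max=1712884182851/335923200000, min=1956926759/388800000, spread=883978523/13436928000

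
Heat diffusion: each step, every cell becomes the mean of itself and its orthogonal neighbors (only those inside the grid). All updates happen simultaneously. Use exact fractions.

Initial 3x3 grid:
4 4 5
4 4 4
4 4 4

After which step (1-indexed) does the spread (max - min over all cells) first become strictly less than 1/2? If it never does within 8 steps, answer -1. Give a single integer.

Answer: 1

Derivation:
Step 1: max=13/3, min=4, spread=1/3
  -> spread < 1/2 first at step 1
Step 2: max=77/18, min=4, spread=5/18
Step 3: max=905/216, min=4, spread=41/216
Step 4: max=53971/12960, min=1451/360, spread=347/2592
Step 5: max=3217337/777600, min=14557/3600, spread=2921/31104
Step 6: max=192452539/46656000, min=1753483/432000, spread=24611/373248
Step 7: max=11516162033/2799360000, min=39536741/9720000, spread=207329/4478976
Step 8: max=689876352451/167961600000, min=2112401599/518400000, spread=1746635/53747712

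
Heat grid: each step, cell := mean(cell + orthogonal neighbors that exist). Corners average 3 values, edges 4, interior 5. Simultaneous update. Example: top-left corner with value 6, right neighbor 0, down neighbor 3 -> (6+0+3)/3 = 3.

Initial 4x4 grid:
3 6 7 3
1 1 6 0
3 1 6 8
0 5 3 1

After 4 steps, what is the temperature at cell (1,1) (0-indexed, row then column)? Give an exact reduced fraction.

Step 1: cell (1,1) = 3
Step 2: cell (1,1) = 329/100
Step 3: cell (1,1) = 203/60
Step 4: cell (1,1) = 151697/45000
Full grid after step 4:
  52313/16200 31367/8640 34583/8640 271553/64800
  127273/43200 151697/45000 702827/180000 43723/10800
  577717/216000 112073/36000 10999/3000 71239/18000
  33467/12960 20261/6750 1333/375 4123/1080

Answer: 151697/45000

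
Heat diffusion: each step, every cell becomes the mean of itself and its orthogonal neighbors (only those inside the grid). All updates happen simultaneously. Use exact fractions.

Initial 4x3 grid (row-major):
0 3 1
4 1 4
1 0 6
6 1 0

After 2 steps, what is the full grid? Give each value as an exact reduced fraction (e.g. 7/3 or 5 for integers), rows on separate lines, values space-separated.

After step 1:
  7/3 5/4 8/3
  3/2 12/5 3
  11/4 9/5 5/2
  8/3 7/4 7/3
After step 2:
  61/36 173/80 83/36
  539/240 199/100 317/120
  523/240 56/25 289/120
  43/18 171/80 79/36

Answer: 61/36 173/80 83/36
539/240 199/100 317/120
523/240 56/25 289/120
43/18 171/80 79/36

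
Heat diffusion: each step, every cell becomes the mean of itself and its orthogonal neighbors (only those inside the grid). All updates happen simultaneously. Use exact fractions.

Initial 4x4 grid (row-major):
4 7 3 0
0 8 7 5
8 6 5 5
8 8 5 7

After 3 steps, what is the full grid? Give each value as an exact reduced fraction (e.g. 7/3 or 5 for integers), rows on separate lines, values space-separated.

Answer: 10381/2160 35497/7200 32473/7200 4583/1080
19601/3600 31903/6000 15479/3000 33373/7200
7247/1200 6239/1000 34153/6000 38797/7200
161/24 1943/300 2797/450 12331/2160

Derivation:
After step 1:
  11/3 11/2 17/4 8/3
  5 28/5 28/5 17/4
  11/2 7 28/5 11/2
  8 27/4 25/4 17/3
After step 2:
  85/18 1141/240 1081/240 67/18
  593/120 287/50 253/50 1081/240
  51/8 609/100 599/100 1261/240
  27/4 7 91/15 209/36
After step 3:
  10381/2160 35497/7200 32473/7200 4583/1080
  19601/3600 31903/6000 15479/3000 33373/7200
  7247/1200 6239/1000 34153/6000 38797/7200
  161/24 1943/300 2797/450 12331/2160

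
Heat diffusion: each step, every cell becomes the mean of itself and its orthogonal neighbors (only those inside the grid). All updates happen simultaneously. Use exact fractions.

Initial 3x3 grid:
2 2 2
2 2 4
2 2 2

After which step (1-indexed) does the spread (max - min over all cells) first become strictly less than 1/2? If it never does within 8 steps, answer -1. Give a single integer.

Step 1: max=8/3, min=2, spread=2/3
Step 2: max=307/120, min=2, spread=67/120
Step 3: max=2597/1080, min=207/100, spread=1807/5400
  -> spread < 1/2 first at step 3
Step 4: max=1021963/432000, min=5761/2700, spread=33401/144000
Step 5: max=9005933/3888000, min=583391/270000, spread=3025513/19440000
Step 6: max=3575326867/1555200000, min=31555949/14400000, spread=53531/497664
Step 7: max=212656925849/93312000000, min=8567116051/3888000000, spread=450953/5971968
Step 8: max=12706343560603/5598720000000, min=1034128610519/466560000000, spread=3799043/71663616

Answer: 3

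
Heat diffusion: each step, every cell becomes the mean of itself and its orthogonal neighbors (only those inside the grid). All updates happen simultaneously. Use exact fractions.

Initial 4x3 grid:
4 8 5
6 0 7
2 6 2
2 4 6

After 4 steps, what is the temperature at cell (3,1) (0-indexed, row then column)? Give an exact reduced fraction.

Step 1: cell (3,1) = 9/2
Step 2: cell (3,1) = 419/120
Step 3: cell (3,1) = 29137/7200
Step 4: cell (3,1) = 1643003/432000
Full grid after step 4:
  64771/14400 4195171/864000 616289/129600
  4379/1000 1547879/360000 1017739/216000
  51019/13500 188713/45000 299893/72000
  247267/64800 1643003/432000 22591/5400

Answer: 1643003/432000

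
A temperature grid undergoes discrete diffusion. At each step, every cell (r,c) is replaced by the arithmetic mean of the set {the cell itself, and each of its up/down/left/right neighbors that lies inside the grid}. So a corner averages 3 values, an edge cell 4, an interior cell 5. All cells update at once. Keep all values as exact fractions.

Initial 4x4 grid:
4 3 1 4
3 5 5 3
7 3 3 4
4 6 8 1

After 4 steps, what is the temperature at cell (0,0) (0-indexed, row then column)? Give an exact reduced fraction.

Step 1: cell (0,0) = 10/3
Step 2: cell (0,0) = 34/9
Step 3: cell (0,0) = 4039/1080
Step 4: cell (0,0) = 24821/6480
Full grid after step 4:
  24821/6480 79361/21600 373913/108000 220183/64800
  44527/10800 357067/90000 675301/180000 764611/216000
  9871/2160 795487/180000 368383/90000 845123/216000
  312037/64800 202127/43200 948803/216000 132829/32400

Answer: 24821/6480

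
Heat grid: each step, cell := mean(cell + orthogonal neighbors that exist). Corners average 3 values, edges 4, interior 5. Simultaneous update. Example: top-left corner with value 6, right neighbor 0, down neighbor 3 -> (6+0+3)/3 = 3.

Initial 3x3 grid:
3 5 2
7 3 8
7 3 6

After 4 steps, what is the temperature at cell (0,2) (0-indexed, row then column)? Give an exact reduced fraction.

Step 1: cell (0,2) = 5
Step 2: cell (0,2) = 13/3
Step 3: cell (0,2) = 47/10
Step 4: cell (0,2) = 50297/10800
Full grid after step 4:
  67571/14400 1361921/288000 50297/10800
  1068847/216000 1736431/360000 4242013/864000
  651989/129600 4408013/864000 323707/64800

Answer: 50297/10800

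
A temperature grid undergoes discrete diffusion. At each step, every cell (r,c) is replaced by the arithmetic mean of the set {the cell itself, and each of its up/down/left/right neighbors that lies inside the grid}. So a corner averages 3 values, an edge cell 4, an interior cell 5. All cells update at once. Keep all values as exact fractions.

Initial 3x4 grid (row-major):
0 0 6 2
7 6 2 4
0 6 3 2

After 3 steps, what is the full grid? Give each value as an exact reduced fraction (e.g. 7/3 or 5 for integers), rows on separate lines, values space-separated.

Answer: 6767/2160 11677/3600 3829/1200 197/60
49853/14400 20917/6000 1741/500 7603/2400
8057/2160 6701/1800 171/50 1187/360

Derivation:
After step 1:
  7/3 3 5/2 4
  13/4 21/5 21/5 5/2
  13/3 15/4 13/4 3
After step 2:
  103/36 361/120 137/40 3
  847/240 92/25 333/100 137/40
  34/9 233/60 71/20 35/12
After step 3:
  6767/2160 11677/3600 3829/1200 197/60
  49853/14400 20917/6000 1741/500 7603/2400
  8057/2160 6701/1800 171/50 1187/360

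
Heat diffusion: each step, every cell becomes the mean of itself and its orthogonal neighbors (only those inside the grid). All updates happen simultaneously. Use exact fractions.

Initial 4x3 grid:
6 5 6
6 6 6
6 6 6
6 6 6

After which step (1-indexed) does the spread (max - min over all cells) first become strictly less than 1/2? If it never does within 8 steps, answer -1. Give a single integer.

Step 1: max=6, min=17/3, spread=1/3
  -> spread < 1/2 first at step 1
Step 2: max=6, min=1373/240, spread=67/240
Step 3: max=6, min=12523/2160, spread=437/2160
Step 4: max=5991/1000, min=5026469/864000, spread=29951/172800
Step 5: max=20171/3375, min=45440179/7776000, spread=206761/1555200
Step 6: max=32234329/5400000, min=18206204429/3110400000, spread=14430763/124416000
Step 7: max=2574347273/432000000, min=1094636258311/186624000000, spread=139854109/1492992000
Step 8: max=231428771023/38880000000, min=65762168109749/11197440000000, spread=7114543559/89579520000

Answer: 1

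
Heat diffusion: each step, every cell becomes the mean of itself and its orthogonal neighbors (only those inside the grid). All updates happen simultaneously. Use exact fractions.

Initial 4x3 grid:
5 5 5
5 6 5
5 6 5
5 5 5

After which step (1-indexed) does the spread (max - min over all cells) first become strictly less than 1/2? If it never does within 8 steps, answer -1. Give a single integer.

Step 1: max=27/5, min=5, spread=2/5
  -> spread < 1/2 first at step 1
Step 2: max=531/100, min=413/80, spread=59/400
Step 3: max=10493/2000, min=3733/720, spread=139/2250
Step 4: max=627787/120000, min=1498853/288000, spread=39179/1440000
Step 5: max=37605233/7200000, min=13507723/2592000, spread=377011/32400000
Step 6: max=2255060947/432000000, min=5406270893/1036800000, spread=29376899/5184000000
Step 7: max=135265105673/25920000000, min=324478028887/62208000000, spread=791123641/311040000000
Step 8: max=8114952132907/1555200000000, min=19471249510133/3732480000000, spread=23178044219/18662400000000

Answer: 1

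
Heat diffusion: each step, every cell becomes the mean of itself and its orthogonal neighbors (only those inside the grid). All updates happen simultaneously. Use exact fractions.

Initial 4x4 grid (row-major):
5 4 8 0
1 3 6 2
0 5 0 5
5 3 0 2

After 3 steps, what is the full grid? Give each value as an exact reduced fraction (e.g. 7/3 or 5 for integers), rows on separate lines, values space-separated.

After step 1:
  10/3 5 9/2 10/3
  9/4 19/5 19/5 13/4
  11/4 11/5 16/5 9/4
  8/3 13/4 5/4 7/3
After step 2:
  127/36 499/120 499/120 133/36
  91/30 341/100 371/100 379/120
  37/15 76/25 127/50 331/120
  26/9 281/120 301/120 35/18
After step 3:
  3859/1080 13729/3600 14149/3600 991/270
  5597/1800 10411/3000 5093/1500 11989/3600
  5143/1800 8279/3000 4367/1500 9361/3600
  2771/1080 9701/3600 8401/3600 649/270

Answer: 3859/1080 13729/3600 14149/3600 991/270
5597/1800 10411/3000 5093/1500 11989/3600
5143/1800 8279/3000 4367/1500 9361/3600
2771/1080 9701/3600 8401/3600 649/270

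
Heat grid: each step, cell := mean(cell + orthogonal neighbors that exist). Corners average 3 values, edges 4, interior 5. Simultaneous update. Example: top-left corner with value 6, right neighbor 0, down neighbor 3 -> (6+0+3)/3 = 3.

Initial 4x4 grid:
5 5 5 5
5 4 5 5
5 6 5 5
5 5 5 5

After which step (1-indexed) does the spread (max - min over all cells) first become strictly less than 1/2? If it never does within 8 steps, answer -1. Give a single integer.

Step 1: max=21/4, min=19/4, spread=1/2
Step 2: max=31/6, min=29/6, spread=1/3
  -> spread < 1/2 first at step 2
Step 3: max=12289/2400, min=11711/2400, spread=289/1200
Step 4: max=109969/21600, min=106031/21600, spread=1969/10800
Step 5: max=10948849/2160000, min=10651151/2160000, spread=148849/1080000
Step 6: max=98259229/19440000, min=96140771/19440000, spread=1059229/9720000
Step 7: max=9805502809/1944000000, min=9634497191/1944000000, spread=85502809/972000000
Step 8: max=88092128389/17496000000, min=86867871611/17496000000, spread=612128389/8748000000

Answer: 2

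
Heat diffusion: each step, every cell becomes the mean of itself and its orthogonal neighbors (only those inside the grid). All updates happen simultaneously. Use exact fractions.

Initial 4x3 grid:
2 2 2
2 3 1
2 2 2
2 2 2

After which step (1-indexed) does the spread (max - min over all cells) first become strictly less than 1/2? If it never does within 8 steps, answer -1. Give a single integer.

Step 1: max=9/4, min=5/3, spread=7/12
Step 2: max=13/6, min=89/48, spread=5/16
  -> spread < 1/2 first at step 2
Step 3: max=5089/2400, min=209/108, spread=4001/21600
Step 4: max=10007/4800, min=424759/216000, spread=6389/54000
Step 5: max=123881/60000, min=33472/16875, spread=1753/21600
Step 6: max=319096693/155520000, min=77554517/38880000, spread=71029/1244160
Step 7: max=7939847473/3888000000, min=1946507587/972000000, spread=410179/10368000
Step 8: max=1140699419933/559872000000, min=280892386577/139968000000, spread=45679663/1492992000

Answer: 2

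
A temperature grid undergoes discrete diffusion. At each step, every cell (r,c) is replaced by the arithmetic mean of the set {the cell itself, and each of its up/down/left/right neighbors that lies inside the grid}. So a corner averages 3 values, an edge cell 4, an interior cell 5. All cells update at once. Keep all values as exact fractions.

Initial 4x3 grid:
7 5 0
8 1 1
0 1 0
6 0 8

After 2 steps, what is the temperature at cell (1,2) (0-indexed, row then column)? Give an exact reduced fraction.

Step 1: cell (1,2) = 1/2
Step 2: cell (1,2) = 41/20
Full grid after step 2:
  167/36 907/240 23/12
  1057/240 227/100 41/20
  203/80 68/25 91/60
  19/6 529/240 107/36

Answer: 41/20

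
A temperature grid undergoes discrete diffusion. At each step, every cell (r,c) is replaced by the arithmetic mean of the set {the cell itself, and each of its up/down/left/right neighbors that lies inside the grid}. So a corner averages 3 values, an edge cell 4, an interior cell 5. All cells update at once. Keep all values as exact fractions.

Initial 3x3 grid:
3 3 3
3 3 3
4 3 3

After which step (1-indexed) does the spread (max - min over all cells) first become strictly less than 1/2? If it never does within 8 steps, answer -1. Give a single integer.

Answer: 1

Derivation:
Step 1: max=10/3, min=3, spread=1/3
  -> spread < 1/2 first at step 1
Step 2: max=59/18, min=3, spread=5/18
Step 3: max=689/216, min=3, spread=41/216
Step 4: max=41011/12960, min=1091/360, spread=347/2592
Step 5: max=2439737/777600, min=10957/3600, spread=2921/31104
Step 6: max=145796539/46656000, min=1321483/432000, spread=24611/373248
Step 7: max=8716802033/2799360000, min=29816741/9720000, spread=207329/4478976
Step 8: max=521914752451/167961600000, min=1594001599/518400000, spread=1746635/53747712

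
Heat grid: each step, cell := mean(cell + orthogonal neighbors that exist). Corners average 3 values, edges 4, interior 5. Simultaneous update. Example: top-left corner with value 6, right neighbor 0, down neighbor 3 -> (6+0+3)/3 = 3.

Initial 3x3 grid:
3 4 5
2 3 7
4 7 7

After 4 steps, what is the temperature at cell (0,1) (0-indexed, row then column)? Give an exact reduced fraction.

Step 1: cell (0,1) = 15/4
Step 2: cell (0,1) = 1001/240
Step 3: cell (0,1) = 60127/14400
Step 4: cell (0,1) = 3762569/864000
Full grid after step 4:
  169819/43200 3762569/864000 615907/129600
  225059/54000 823639/180000 2196097/432000
  573007/129600 4237319/864000 75673/14400

Answer: 3762569/864000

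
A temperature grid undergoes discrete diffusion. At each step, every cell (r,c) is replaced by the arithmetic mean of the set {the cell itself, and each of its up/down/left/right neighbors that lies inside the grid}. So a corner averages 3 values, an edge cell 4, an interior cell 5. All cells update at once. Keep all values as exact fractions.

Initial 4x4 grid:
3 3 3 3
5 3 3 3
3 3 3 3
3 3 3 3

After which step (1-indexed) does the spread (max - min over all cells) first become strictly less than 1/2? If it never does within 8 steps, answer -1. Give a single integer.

Step 1: max=11/3, min=3, spread=2/3
Step 2: max=211/60, min=3, spread=31/60
Step 3: max=1831/540, min=3, spread=211/540
  -> spread < 1/2 first at step 3
Step 4: max=178843/54000, min=3, spread=16843/54000
Step 5: max=1596643/486000, min=13579/4500, spread=130111/486000
Step 6: max=47382367/14580000, min=817159/270000, spread=3255781/14580000
Step 7: max=1412553691/437400000, min=821107/270000, spread=82360351/437400000
Step 8: max=42117316891/13122000000, min=148306441/48600000, spread=2074577821/13122000000

Answer: 3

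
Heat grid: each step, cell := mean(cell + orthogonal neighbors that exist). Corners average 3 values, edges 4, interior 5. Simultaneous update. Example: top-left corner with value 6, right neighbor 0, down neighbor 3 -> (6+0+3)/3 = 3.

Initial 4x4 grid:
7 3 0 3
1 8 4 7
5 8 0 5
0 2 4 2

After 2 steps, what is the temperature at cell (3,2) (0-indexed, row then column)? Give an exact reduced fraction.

Step 1: cell (3,2) = 2
Step 2: cell (3,2) = 401/120
Full grid after step 2:
  161/36 58/15 53/15 127/36
  1033/240 459/100 401/100 923/240
  941/240 103/25 181/50 967/240
  28/9 373/120 401/120 55/18

Answer: 401/120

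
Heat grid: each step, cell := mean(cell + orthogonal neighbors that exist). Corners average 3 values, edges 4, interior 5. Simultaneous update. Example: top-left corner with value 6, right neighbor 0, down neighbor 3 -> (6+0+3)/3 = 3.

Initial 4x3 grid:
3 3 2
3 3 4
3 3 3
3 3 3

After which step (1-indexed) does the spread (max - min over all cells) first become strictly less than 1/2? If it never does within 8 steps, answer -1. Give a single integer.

Answer: 2

Derivation:
Step 1: max=13/4, min=11/4, spread=1/2
Step 2: max=249/80, min=35/12, spread=47/240
  -> spread < 1/2 first at step 2
Step 3: max=7409/2400, min=14173/4800, spread=43/320
Step 4: max=66089/21600, min=128543/43200, spread=727/8640
Step 5: max=6584531/2160000, min=51723493/17280000, spread=63517/1152000
Step 6: max=59192711/19440000, min=466103963/155520000, spread=297509/6220800
Step 7: max=1772060087/583200000, min=28034515417/9331200000, spread=12737839/373248000
Step 8: max=53122884179/17496000000, min=1683485018603/559872000000, spread=131578201/4478976000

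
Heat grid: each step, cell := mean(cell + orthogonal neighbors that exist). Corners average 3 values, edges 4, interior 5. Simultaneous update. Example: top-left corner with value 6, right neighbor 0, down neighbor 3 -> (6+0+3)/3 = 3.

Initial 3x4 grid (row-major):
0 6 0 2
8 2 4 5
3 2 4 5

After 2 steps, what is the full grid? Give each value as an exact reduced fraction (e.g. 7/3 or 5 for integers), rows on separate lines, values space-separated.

Answer: 119/36 211/60 31/12 28/9
333/80 77/25 363/100 7/2
31/9 457/120 85/24 149/36

Derivation:
After step 1:
  14/3 2 3 7/3
  13/4 22/5 3 4
  13/3 11/4 15/4 14/3
After step 2:
  119/36 211/60 31/12 28/9
  333/80 77/25 363/100 7/2
  31/9 457/120 85/24 149/36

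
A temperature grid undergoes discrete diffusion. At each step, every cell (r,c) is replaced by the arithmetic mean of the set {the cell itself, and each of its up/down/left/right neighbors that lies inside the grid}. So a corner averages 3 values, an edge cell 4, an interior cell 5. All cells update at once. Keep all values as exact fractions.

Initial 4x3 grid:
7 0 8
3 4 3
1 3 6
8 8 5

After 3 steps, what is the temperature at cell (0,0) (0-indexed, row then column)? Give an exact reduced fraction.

Answer: 7841/2160

Derivation:
Step 1: cell (0,0) = 10/3
Step 2: cell (0,0) = 71/18
Step 3: cell (0,0) = 7841/2160
Full grid after step 3:
  7841/2160 1299/320 8701/2160
  713/180 1539/400 3187/720
  769/180 117/25 3371/720
  5447/1080 307/60 5827/1080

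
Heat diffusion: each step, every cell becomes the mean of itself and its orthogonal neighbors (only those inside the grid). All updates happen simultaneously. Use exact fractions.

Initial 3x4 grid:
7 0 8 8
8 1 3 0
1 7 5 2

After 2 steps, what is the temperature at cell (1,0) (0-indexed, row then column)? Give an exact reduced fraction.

Step 1: cell (1,0) = 17/4
Step 2: cell (1,0) = 1103/240
Full grid after step 2:
  53/12 351/80 1049/240 40/9
  1103/240 379/100 389/100 859/240
  157/36 1013/240 809/240 59/18

Answer: 1103/240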